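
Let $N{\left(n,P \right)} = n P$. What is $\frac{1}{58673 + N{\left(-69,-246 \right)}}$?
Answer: $\frac{1}{75647} \approx 1.3219 \cdot 10^{-5}$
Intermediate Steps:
$N{\left(n,P \right)} = P n$
$\frac{1}{58673 + N{\left(-69,-246 \right)}} = \frac{1}{58673 - -16974} = \frac{1}{58673 + 16974} = \frac{1}{75647}$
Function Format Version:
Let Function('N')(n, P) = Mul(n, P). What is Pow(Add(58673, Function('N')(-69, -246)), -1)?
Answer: Rational(1, 75647) ≈ 1.3219e-5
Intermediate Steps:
Function('N')(n, P) = Mul(P, n)
Pow(Add(58673, Function('N')(-69, -246)), -1) = Pow(Add(58673, Mul(-246, -69)), -1) = Pow(Add(58673, 16974), -1) = Pow(75647, -1) = Rational(1, 75647)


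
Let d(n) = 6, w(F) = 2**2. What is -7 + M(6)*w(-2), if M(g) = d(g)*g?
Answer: 137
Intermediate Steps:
w(F) = 4
M(g) = 6*g
-7 + M(6)*w(-2) = -7 + (6*6)*4 = -7 + 36*4 = -7 + 144 = 137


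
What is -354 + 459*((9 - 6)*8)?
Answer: 10662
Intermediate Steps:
-354 + 459*((9 - 6)*8) = -354 + 459*(3*8) = -354 + 459*24 = -354 + 11016 = 10662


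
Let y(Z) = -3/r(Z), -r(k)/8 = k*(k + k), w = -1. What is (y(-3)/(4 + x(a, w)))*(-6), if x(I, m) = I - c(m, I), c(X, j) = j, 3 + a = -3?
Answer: -1/32 ≈ -0.031250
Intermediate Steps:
a = -6 (a = -3 - 3 = -6)
r(k) = -16*k² (r(k) = -8*k*(k + k) = -8*k*2*k = -16*k²)
x(I, m) = 0 (x(I, m) = I - I = 0)
y(Z) = 3/(16*Z²) (y(Z) = -3*(-1/(16*Z²)) = -(-3)/(16*Z²) = 3/(16*Z²))
(y(-3)/(4 + x(a, w)))*(-6) = (((3/16)/(-3)²)/(4 + 0))*(-6) = (((3/16)*(⅑))/4)*(-6) = ((¼)*(1/48))*(-6) = (1/192)*(-6) = -1/32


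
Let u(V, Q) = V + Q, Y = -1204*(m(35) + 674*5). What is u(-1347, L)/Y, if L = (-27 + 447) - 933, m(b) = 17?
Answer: 155/339829 ≈ 0.00045611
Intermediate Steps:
L = -513 (L = 420 - 933 = -513)
Y = -4077948 (Y = -1204*(17 + 674*5) = -1204*(17 + 3370) = -1204*3387 = -4077948)
u(V, Q) = Q + V
u(-1347, L)/Y = (-513 - 1347)/(-4077948) = -1860*(-1/4077948) = 155/339829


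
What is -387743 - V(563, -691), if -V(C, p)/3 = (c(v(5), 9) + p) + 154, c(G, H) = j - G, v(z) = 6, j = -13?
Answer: -389411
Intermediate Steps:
c(G, H) = -13 - G
V(C, p) = -405 - 3*p (V(C, p) = -3*(((-13 - 1*6) + p) + 154) = -3*(((-13 - 6) + p) + 154) = -3*((-19 + p) + 154) = -3*(135 + p) = -405 - 3*p)
-387743 - V(563, -691) = -387743 - (-405 - 3*(-691)) = -387743 - (-405 + 2073) = -387743 - 1*1668 = -387743 - 1668 = -389411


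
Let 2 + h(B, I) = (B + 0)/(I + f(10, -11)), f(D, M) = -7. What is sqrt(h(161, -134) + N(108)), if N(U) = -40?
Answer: I*sqrt(857703)/141 ≈ 6.5682*I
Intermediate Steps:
h(B, I) = -2 + B/(-7 + I) (h(B, I) = -2 + (B + 0)/(I - 7) = -2 + B/(-7 + I))
sqrt(h(161, -134) + N(108)) = sqrt((14 + 161 - 2*(-134))/(-7 - 134) - 40) = sqrt((14 + 161 + 268)/(-141) - 40) = sqrt(-1/141*443 - 40) = sqrt(-443/141 - 40) = sqrt(-6083/141) = I*sqrt(857703)/141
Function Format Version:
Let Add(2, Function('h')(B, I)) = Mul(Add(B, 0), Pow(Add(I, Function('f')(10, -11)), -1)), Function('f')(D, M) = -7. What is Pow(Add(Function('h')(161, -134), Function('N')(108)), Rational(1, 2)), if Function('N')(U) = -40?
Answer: Mul(Rational(1, 141), I, Pow(857703, Rational(1, 2))) ≈ Mul(6.5682, I)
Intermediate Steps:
Function('h')(B, I) = Add(-2, Mul(B, Pow(Add(-7, I), -1))) (Function('h')(B, I) = Add(-2, Mul(Add(B, 0), Pow(Add(I, -7), -1))) = Add(-2, Mul(B, Pow(Add(-7, I), -1))))
Pow(Add(Function('h')(161, -134), Function('N')(108)), Rational(1, 2)) = Pow(Add(Mul(Pow(Add(-7, -134), -1), Add(14, 161, Mul(-2, -134))), -40), Rational(1, 2)) = Pow(Add(Mul(Pow(-141, -1), Add(14, 161, 268)), -40), Rational(1, 2)) = Pow(Add(Mul(Rational(-1, 141), 443), -40), Rational(1, 2)) = Pow(Add(Rational(-443, 141), -40), Rational(1, 2)) = Pow(Rational(-6083, 141), Rational(1, 2)) = Mul(Rational(1, 141), I, Pow(857703, Rational(1, 2)))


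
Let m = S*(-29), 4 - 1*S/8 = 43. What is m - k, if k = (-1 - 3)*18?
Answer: 9120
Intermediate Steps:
S = -312 (S = 32 - 8*43 = 32 - 344 = -312)
k = -72 (k = -4*18 = -72)
m = 9048 (m = -312*(-29) = 9048)
m - k = 9048 - 1*(-72) = 9048 + 72 = 9120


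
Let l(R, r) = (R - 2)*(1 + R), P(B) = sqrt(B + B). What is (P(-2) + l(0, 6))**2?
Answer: -8*I ≈ -8.0*I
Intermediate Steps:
P(B) = sqrt(2)*sqrt(B) (P(B) = sqrt(2*B) = sqrt(2)*sqrt(B))
l(R, r) = (1 + R)*(-2 + R) (l(R, r) = (-2 + R)*(1 + R) = (1 + R)*(-2 + R))
(P(-2) + l(0, 6))**2 = (sqrt(2)*sqrt(-2) + (-2 + 0**2 - 1*0))**2 = (sqrt(2)*(I*sqrt(2)) + (-2 + 0 + 0))**2 = (2*I - 2)**2 = (-2 + 2*I)**2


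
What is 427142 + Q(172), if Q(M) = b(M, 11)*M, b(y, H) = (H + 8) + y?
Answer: 459994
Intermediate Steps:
b(y, H) = 8 + H + y (b(y, H) = (8 + H) + y = 8 + H + y)
Q(M) = M*(19 + M) (Q(M) = (8 + 11 + M)*M = (19 + M)*M = M*(19 + M))
427142 + Q(172) = 427142 + 172*(19 + 172) = 427142 + 172*191 = 427142 + 32852 = 459994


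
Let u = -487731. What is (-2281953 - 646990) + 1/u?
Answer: -1428536298334/487731 ≈ -2.9289e+6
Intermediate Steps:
(-2281953 - 646990) + 1/u = (-2281953 - 646990) + 1/(-487731) = -2928943 - 1/487731 = -1428536298334/487731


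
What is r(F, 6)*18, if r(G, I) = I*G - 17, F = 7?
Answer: 450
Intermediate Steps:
r(G, I) = -17 + G*I (r(G, I) = G*I - 17 = -17 + G*I)
r(F, 6)*18 = (-17 + 7*6)*18 = (-17 + 42)*18 = 25*18 = 450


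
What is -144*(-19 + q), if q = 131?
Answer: -16128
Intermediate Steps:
-144*(-19 + q) = -144*(-19 + 131) = -144*112 = -16128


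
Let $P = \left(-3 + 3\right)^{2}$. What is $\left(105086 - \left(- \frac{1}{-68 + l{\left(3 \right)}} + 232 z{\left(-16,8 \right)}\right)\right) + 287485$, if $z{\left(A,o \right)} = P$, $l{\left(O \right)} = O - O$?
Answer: $\frac{26694827}{68} \approx 3.9257 \cdot 10^{5}$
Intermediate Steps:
$l{\left(O \right)} = 0$
$P = 0$ ($P = 0^{2} = 0$)
$z{\left(A,o \right)} = 0$
$\left(105086 - \left(- \frac{1}{-68 + l{\left(3 \right)}} + 232 z{\left(-16,8 \right)}\right)\right) + 287485 = \left(105086 + \left(\left(-232\right) 0 + \frac{1}{-68 + 0}\right)\right) + 287485 = \left(105086 + \left(0 + \frac{1}{-68}\right)\right) + 287485 = \left(105086 + \left(0 - \frac{1}{68}\right)\right) + 287485 = \left(105086 - \frac{1}{68}\right) + 287485 = \frac{7145847}{68} + 287485 = \frac{26694827}{68}$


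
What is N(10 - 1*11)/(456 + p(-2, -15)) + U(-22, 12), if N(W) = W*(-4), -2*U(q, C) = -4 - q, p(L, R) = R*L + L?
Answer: -1088/121 ≈ -8.9917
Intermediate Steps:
p(L, R) = L + L*R (p(L, R) = L*R + L = L + L*R)
U(q, C) = 2 + q/2 (U(q, C) = -(-4 - q)/2 = 2 + q/2)
N(W) = -4*W
N(10 - 1*11)/(456 + p(-2, -15)) + U(-22, 12) = (-4*(10 - 1*11))/(456 - 2*(1 - 15)) + (2 + (1/2)*(-22)) = (-4*(10 - 11))/(456 - 2*(-14)) + (2 - 11) = (-4*(-1))/(456 + 28) - 9 = 4/484 - 9 = 4*(1/484) - 9 = 1/121 - 9 = -1088/121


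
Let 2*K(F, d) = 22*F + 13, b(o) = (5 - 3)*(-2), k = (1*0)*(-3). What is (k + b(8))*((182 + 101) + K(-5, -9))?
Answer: -938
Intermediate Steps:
k = 0 (k = 0*(-3) = 0)
b(o) = -4 (b(o) = 2*(-2) = -4)
K(F, d) = 13/2 + 11*F (K(F, d) = (22*F + 13)/2 = (13 + 22*F)/2 = 13/2 + 11*F)
(k + b(8))*((182 + 101) + K(-5, -9)) = (0 - 4)*((182 + 101) + (13/2 + 11*(-5))) = -4*(283 + (13/2 - 55)) = -4*(283 - 97/2) = -4*469/2 = -938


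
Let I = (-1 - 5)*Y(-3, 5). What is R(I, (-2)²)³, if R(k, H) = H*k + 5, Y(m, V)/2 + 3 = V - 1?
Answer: -79507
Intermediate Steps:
Y(m, V) = -8 + 2*V (Y(m, V) = -6 + 2*(V - 1) = -6 + 2*(-1 + V) = -6 + (-2 + 2*V) = -8 + 2*V)
I = -12 (I = (-1 - 5)*(-8 + 2*5) = -6*(-8 + 10) = -6*2 = -12)
R(k, H) = 5 + H*k
R(I, (-2)²)³ = (5 + (-2)²*(-12))³ = (5 + 4*(-12))³ = (5 - 48)³ = (-43)³ = -79507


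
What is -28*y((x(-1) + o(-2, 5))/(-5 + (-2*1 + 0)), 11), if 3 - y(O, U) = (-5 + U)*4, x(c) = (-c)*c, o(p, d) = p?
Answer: 588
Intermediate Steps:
x(c) = -c²
y(O, U) = 23 - 4*U (y(O, U) = 3 - (-5 + U)*4 = 3 - (-20 + 4*U) = 3 + (20 - 4*U) = 23 - 4*U)
-28*y((x(-1) + o(-2, 5))/(-5 + (-2*1 + 0)), 11) = -28*(23 - 4*11) = -28*(23 - 44) = -28*(-21) = 588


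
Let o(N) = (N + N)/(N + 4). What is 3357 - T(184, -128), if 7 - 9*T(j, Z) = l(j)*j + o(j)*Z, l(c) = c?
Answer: 2999138/423 ≈ 7090.2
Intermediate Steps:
o(N) = 2*N/(4 + N) (o(N) = (2*N)/(4 + N) = 2*N/(4 + N))
T(j, Z) = 7/9 - j²/9 - 2*Z*j/(9*(4 + j)) (T(j, Z) = 7/9 - (j*j + (2*j/(4 + j))*Z)/9 = 7/9 - (j² + 2*Z*j/(4 + j))/9 = 7/9 + (-j²/9 - 2*Z*j/(9*(4 + j))) = 7/9 - j²/9 - 2*Z*j/(9*(4 + j)))
3357 - T(184, -128) = 3357 - ((4 + 184)*(7 - 1*184²) - 2*(-128)*184)/(9*(4 + 184)) = 3357 - (188*(7 - 1*33856) + 47104)/(9*188) = 3357 - (188*(7 - 33856) + 47104)/(9*188) = 3357 - (188*(-33849) + 47104)/(9*188) = 3357 - (-6363612 + 47104)/(9*188) = 3357 - (-6316508)/(9*188) = 3357 - 1*(-1579127/423) = 3357 + 1579127/423 = 2999138/423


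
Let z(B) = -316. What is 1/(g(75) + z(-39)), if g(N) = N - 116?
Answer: -1/357 ≈ -0.0028011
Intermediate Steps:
g(N) = -116 + N
1/(g(75) + z(-39)) = 1/((-116 + 75) - 316) = 1/(-41 - 316) = 1/(-357) = -1/357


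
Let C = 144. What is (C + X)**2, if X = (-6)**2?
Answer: 32400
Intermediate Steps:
X = 36
(C + X)**2 = (144 + 36)**2 = 180**2 = 32400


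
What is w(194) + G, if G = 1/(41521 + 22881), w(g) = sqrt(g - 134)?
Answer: 1/64402 + 2*sqrt(15) ≈ 7.7460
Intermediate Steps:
w(g) = sqrt(-134 + g)
G = 1/64402 ≈ 1.5527e-5
w(194) + G = sqrt(-134 + 194) + 1/64402 = sqrt(60) + 1/64402 = 2*sqrt(15) + 1/64402 = 1/64402 + 2*sqrt(15)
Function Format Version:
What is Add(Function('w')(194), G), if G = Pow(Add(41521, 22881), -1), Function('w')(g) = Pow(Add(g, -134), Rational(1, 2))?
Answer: Add(Rational(1, 64402), Mul(2, Pow(15, Rational(1, 2)))) ≈ 7.7460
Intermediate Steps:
Function('w')(g) = Pow(Add(-134, g), Rational(1, 2))
G = Rational(1, 64402) (G = Pow(64402, -1) = Rational(1, 64402) ≈ 1.5527e-5)
Add(Function('w')(194), G) = Add(Pow(Add(-134, 194), Rational(1, 2)), Rational(1, 64402)) = Add(Pow(60, Rational(1, 2)), Rational(1, 64402)) = Add(Mul(2, Pow(15, Rational(1, 2))), Rational(1, 64402)) = Add(Rational(1, 64402), Mul(2, Pow(15, Rational(1, 2))))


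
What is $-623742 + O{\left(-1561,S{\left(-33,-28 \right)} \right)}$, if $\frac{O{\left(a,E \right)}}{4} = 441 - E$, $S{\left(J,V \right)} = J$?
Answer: $-621846$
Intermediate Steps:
$O{\left(a,E \right)} = 1764 - 4 E$ ($O{\left(a,E \right)} = 4 \left(441 - E\right) = 1764 - 4 E$)
$-623742 + O{\left(-1561,S{\left(-33,-28 \right)} \right)} = -623742 + \left(1764 - -132\right) = -623742 + \left(1764 + 132\right) = -623742 + 1896 = -621846$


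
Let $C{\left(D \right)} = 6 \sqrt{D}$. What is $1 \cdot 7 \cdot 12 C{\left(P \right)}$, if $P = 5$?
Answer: $504 \sqrt{5} \approx 1127.0$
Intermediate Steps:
$1 \cdot 7 \cdot 12 C{\left(P \right)} = 1 \cdot 7 \cdot 12 \cdot 6 \sqrt{5} = 7 \cdot 12 \cdot 6 \sqrt{5} = 84 \cdot 6 \sqrt{5} = 504 \sqrt{5}$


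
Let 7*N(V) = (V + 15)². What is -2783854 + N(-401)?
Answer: -19337982/7 ≈ -2.7626e+6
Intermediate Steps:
N(V) = (15 + V)²/7 (N(V) = (V + 15)²/7 = (15 + V)²/7)
-2783854 + N(-401) = -2783854 + (15 - 401)²/7 = -2783854 + (⅐)*(-386)² = -2783854 + (⅐)*148996 = -2783854 + 148996/7 = -19337982/7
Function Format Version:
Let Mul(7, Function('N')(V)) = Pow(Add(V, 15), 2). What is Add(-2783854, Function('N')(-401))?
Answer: Rational(-19337982, 7) ≈ -2.7626e+6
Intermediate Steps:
Function('N')(V) = Mul(Rational(1, 7), Pow(Add(15, V), 2)) (Function('N')(V) = Mul(Rational(1, 7), Pow(Add(V, 15), 2)) = Mul(Rational(1, 7), Pow(Add(15, V), 2)))
Add(-2783854, Function('N')(-401)) = Add(-2783854, Mul(Rational(1, 7), Pow(Add(15, -401), 2))) = Add(-2783854, Mul(Rational(1, 7), Pow(-386, 2))) = Add(-2783854, Mul(Rational(1, 7), 148996)) = Add(-2783854, Rational(148996, 7)) = Rational(-19337982, 7)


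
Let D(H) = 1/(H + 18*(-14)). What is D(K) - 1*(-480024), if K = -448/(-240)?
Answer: 1801050033/3752 ≈ 4.8002e+5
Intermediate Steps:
K = 28/15 (K = -448*(-1/240) = 28/15 ≈ 1.8667)
D(H) = 1/(-252 + H) (D(H) = 1/(H - 252) = 1/(-252 + H))
D(K) - 1*(-480024) = 1/(-252 + 28/15) - 1*(-480024) = 1/(-3752/15) + 480024 = -15/3752 + 480024 = 1801050033/3752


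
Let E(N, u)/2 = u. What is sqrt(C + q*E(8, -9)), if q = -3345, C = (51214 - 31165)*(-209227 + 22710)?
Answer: I*sqrt(3739419123) ≈ 61151.0*I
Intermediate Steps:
E(N, u) = 2*u
C = -3739479333 (C = 20049*(-186517) = -3739479333)
sqrt(C + q*E(8, -9)) = sqrt(-3739479333 - 6690*(-9)) = sqrt(-3739479333 - 3345*(-18)) = sqrt(-3739479333 + 60210) = sqrt(-3739419123) = I*sqrt(3739419123)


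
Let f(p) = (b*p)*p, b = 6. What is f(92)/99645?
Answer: 16928/33215 ≈ 0.50965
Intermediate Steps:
f(p) = 6*p**2 (f(p) = (6*p)*p = 6*p**2)
f(92)/99645 = (6*92**2)/99645 = (6*8464)*(1/99645) = 50784*(1/99645) = 16928/33215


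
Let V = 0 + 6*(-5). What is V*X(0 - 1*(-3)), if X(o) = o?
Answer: -90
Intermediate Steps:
V = -30 (V = 0 - 30 = -30)
V*X(0 - 1*(-3)) = -30*(0 - 1*(-3)) = -30*(0 + 3) = -30*3 = -90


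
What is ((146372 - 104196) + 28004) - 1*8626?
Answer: 61554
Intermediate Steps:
((146372 - 104196) + 28004) - 1*8626 = (42176 + 28004) - 8626 = 70180 - 8626 = 61554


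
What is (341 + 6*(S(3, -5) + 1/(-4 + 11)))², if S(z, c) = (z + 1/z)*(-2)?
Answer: 4464769/49 ≈ 91118.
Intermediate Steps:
S(z, c) = -2*z - 2/z
(341 + 6*(S(3, -5) + 1/(-4 + 11)))² = (341 + 6*((-2*3 - 2/3) + 1/(-4 + 11)))² = (341 + 6*((-6 - 2*⅓) + 1/7))² = (341 + 6*((-6 - ⅔) + ⅐))² = (341 + 6*(-20/3 + ⅐))² = (341 + 6*(-137/21))² = (341 - 274/7)² = (2113/7)² = 4464769/49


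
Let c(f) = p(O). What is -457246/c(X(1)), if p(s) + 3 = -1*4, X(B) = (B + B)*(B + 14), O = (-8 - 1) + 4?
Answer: 457246/7 ≈ 65321.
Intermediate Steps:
O = -5 (O = -9 + 4 = -5)
X(B) = 2*B*(14 + B) (X(B) = (2*B)*(14 + B) = 2*B*(14 + B))
p(s) = -7 (p(s) = -3 - 1*4 = -3 - 4 = -7)
c(f) = -7
-457246/c(X(1)) = -457246/(-7) = -457246*(-⅐) = 457246/7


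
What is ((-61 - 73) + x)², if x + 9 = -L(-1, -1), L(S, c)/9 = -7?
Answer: 6400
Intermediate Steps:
L(S, c) = -63 (L(S, c) = 9*(-7) = -63)
x = 54 (x = -9 - 1*(-63) = -9 + 63 = 54)
((-61 - 73) + x)² = ((-61 - 73) + 54)² = (-134 + 54)² = (-80)² = 6400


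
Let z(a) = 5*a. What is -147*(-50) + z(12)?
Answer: 7410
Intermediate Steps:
-147*(-50) + z(12) = -147*(-50) + 5*12 = 7350 + 60 = 7410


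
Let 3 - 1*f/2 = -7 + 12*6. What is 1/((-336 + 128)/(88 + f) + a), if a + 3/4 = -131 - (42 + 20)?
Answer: -36/6767 ≈ -0.0053199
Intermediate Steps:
a = -775/4 (a = -3/4 + (-131 - (42 + 20)) = -3/4 + (-131 - 1*62) = -3/4 + (-131 - 62) = -3/4 - 193 = -775/4 ≈ -193.75)
f = -124 (f = 6 - 2*(-7 + 12*6) = 6 - 2*(-7 + 72) = 6 - 2*65 = 6 - 130 = -124)
1/((-336 + 128)/(88 + f) + a) = 1/((-336 + 128)/(88 - 124) - 775/4) = 1/(-208/(-36) - 775/4) = 1/(-208*(-1/36) - 775/4) = 1/(52/9 - 775/4) = 1/(-6767/36) = -36/6767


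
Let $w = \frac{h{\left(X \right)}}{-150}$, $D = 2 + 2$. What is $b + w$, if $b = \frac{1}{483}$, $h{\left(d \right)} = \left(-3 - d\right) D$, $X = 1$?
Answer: $\frac{1313}{12075} \approx 0.10874$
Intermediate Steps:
$D = 4$
$h{\left(d \right)} = -12 - 4 d$ ($h{\left(d \right)} = \left(-3 - d\right) 4 = -12 - 4 d$)
$b = \frac{1}{483} \approx 0.0020704$
$w = \frac{8}{75}$ ($w = \frac{-12 - 4}{-150} = \left(-12 - 4\right) \left(- \frac{1}{150}\right) = \left(-16\right) \left(- \frac{1}{150}\right) = \frac{8}{75} \approx 0.10667$)
$b + w = \frac{1}{483} + \frac{8}{75} = \frac{1313}{12075}$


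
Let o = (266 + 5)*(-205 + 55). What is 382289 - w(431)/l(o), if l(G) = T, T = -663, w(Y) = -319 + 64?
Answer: 4969752/13 ≈ 3.8229e+5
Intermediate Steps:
o = -40650 (o = 271*(-150) = -40650)
w(Y) = -255
l(G) = -663
382289 - w(431)/l(o) = 382289 - (-255)/(-663) = 382289 - (-255)*(-1)/663 = 382289 - 1*5/13 = 382289 - 5/13 = 4969752/13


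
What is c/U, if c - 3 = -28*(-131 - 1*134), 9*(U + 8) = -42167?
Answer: -66807/42239 ≈ -1.5816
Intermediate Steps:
U = -42239/9 (U = -8 + (1/9)*(-42167) = -8 - 42167/9 = -42239/9 ≈ -4693.2)
c = 7423 (c = 3 - 28*(-131 - 1*134) = 3 - 28*(-131 - 134) = 3 - 28*(-265) = 3 + 7420 = 7423)
c/U = 7423/(-42239/9) = 7423*(-9/42239) = -66807/42239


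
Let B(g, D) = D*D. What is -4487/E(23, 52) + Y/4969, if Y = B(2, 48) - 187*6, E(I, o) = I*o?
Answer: -20882231/5942924 ≈ -3.5138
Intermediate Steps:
B(g, D) = D²
Y = 1182 (Y = 48² - 187*6 = 2304 - 1*1122 = 2304 - 1122 = 1182)
-4487/E(23, 52) + Y/4969 = -4487/(23*52) + 1182/4969 = -4487/1196 + 1182*(1/4969) = -4487*1/1196 + 1182/4969 = -4487/1196 + 1182/4969 = -20882231/5942924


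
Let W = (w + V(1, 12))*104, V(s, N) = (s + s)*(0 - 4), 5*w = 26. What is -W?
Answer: 1456/5 ≈ 291.20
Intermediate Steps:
w = 26/5 (w = (⅕)*26 = 26/5 ≈ 5.2000)
V(s, N) = -8*s (V(s, N) = (2*s)*(-4) = -8*s)
W = -1456/5 (W = (26/5 - 8*1)*104 = (26/5 - 8)*104 = -14/5*104 = -1456/5 ≈ -291.20)
-W = -1*(-1456/5) = 1456/5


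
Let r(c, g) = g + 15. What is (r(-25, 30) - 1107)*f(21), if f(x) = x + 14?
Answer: -37170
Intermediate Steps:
f(x) = 14 + x
r(c, g) = 15 + g
(r(-25, 30) - 1107)*f(21) = ((15 + 30) - 1107)*(14 + 21) = (45 - 1107)*35 = -1062*35 = -37170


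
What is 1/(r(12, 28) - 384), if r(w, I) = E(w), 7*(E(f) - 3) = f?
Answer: -7/2655 ≈ -0.0026365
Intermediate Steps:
E(f) = 3 + f/7
r(w, I) = 3 + w/7
1/(r(12, 28) - 384) = 1/((3 + (⅐)*12) - 384) = 1/((3 + 12/7) - 384) = 1/(33/7 - 384) = 1/(-2655/7) = -7/2655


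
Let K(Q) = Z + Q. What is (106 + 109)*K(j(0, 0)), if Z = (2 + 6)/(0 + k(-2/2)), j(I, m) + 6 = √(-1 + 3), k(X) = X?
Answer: -3010 + 215*√2 ≈ -2705.9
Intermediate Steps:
j(I, m) = -6 + √2 (j(I, m) = -6 + √(-1 + 3) = -6 + √2)
Z = -8 (Z = (2 + 6)/(0 - 2/2) = 8/(0 - 2*½) = 8/(0 - 1) = 8/(-1) = 8*(-1) = -8)
K(Q) = -8 + Q
(106 + 109)*K(j(0, 0)) = (106 + 109)*(-8 + (-6 + √2)) = 215*(-14 + √2) = -3010 + 215*√2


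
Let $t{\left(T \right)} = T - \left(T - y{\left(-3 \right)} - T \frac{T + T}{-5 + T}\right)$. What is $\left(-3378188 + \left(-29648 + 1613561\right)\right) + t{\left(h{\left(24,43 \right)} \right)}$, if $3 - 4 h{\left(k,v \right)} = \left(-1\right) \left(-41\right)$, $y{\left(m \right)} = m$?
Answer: $- \frac{52034423}{29} \approx -1.7943 \cdot 10^{6}$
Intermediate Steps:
$h{\left(k,v \right)} = - \frac{19}{2}$ ($h{\left(k,v \right)} = \frac{3}{4} - \frac{\left(-1\right) \left(-41\right)}{4} = \frac{3}{4} - \frac{41}{4} = - \frac{19}{2}$)
$t{\left(T \right)} = -3 + \frac{2 T^{2}}{-5 + T}$ ($t{\left(T \right)} = T - \left(3 + T - T \frac{T + T}{-5 + T}\right) = T - \left(3 + T - T \frac{2 T}{-5 + T}\right) = T - \left(3 + T - \frac{2 T^{2}}{-5 + T}\right) = -3 + \frac{2 T^{2}}{-5 + T}$)
$\left(-3378188 + \left(-29648 + 1613561\right)\right) + t{\left(h{\left(24,43 \right)} \right)} = \left(-3378188 + \left(-29648 + 1613561\right)\right) + \frac{15 - - \frac{57}{2} + 2 \left(- \frac{19}{2}\right)^{2}}{-5 - \frac{19}{2}} = \left(-3378188 + 1583913\right) + \frac{15 + \frac{57}{2} + 2 \cdot \frac{361}{4}}{- \frac{29}{2}} = -1794275 - \frac{2 \left(15 + \frac{57}{2} + \frac{361}{2}\right)}{29} = -1794275 - \frac{448}{29} = - \frac{52034423}{29}$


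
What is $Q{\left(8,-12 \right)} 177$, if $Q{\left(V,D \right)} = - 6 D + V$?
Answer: $14160$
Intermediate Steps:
$Q{\left(V,D \right)} = V - 6 D$
$Q{\left(8,-12 \right)} 177 = \left(8 - -72\right) 177 = \left(8 + 72\right) 177 = 80 \cdot 177 = 14160$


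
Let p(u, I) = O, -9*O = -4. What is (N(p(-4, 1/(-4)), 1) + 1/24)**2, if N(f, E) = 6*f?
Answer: 4225/576 ≈ 7.3351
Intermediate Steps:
O = 4/9 (O = -1/9*(-4) = 4/9 ≈ 0.44444)
p(u, I) = 4/9
(N(p(-4, 1/(-4)), 1) + 1/24)**2 = (6*(4/9) + 1/24)**2 = (8/3 + 1/24)**2 = (65/24)**2 = 4225/576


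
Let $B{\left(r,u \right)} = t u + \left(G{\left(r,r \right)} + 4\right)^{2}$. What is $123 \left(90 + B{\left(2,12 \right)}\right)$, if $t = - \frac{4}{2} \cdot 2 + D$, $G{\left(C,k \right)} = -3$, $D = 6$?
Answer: $14145$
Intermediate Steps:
$t = 2$ ($t = - \frac{4}{2} \cdot 2 + 6 = \left(-4\right) \frac{1}{2} \cdot 2 + 6 = \left(-2\right) 2 + 6 = -4 + 6 = 2$)
$B{\left(r,u \right)} = 1 + 2 u$ ($B{\left(r,u \right)} = 2 u + \left(-3 + 4\right)^{2} = 2 u + 1^{2} = 2 u + 1 = 1 + 2 u$)
$123 \left(90 + B{\left(2,12 \right)}\right) = 123 \left(90 + \left(1 + 2 \cdot 12\right)\right) = 123 \left(90 + \left(1 + 24\right)\right) = 123 \left(90 + 25\right) = 123 \cdot 115 = 14145$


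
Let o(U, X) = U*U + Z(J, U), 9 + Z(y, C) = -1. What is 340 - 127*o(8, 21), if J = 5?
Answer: -6518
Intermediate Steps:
Z(y, C) = -10 (Z(y, C) = -9 - 1 = -10)
o(U, X) = -10 + U**2 (o(U, X) = U*U - 10 = U**2 - 10 = -10 + U**2)
340 - 127*o(8, 21) = 340 - 127*(-10 + 8**2) = 340 - 127*(-10 + 64) = 340 - 127*54 = 340 - 6858 = -6518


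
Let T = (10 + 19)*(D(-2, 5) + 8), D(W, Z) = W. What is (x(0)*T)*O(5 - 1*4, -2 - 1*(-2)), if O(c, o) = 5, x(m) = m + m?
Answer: 0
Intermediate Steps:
x(m) = 2*m
T = 174 (T = (10 + 19)*(-2 + 8) = 29*6 = 174)
(x(0)*T)*O(5 - 1*4, -2 - 1*(-2)) = ((2*0)*174)*5 = (0*174)*5 = 0*5 = 0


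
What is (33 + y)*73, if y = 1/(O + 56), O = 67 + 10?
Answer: 320470/133 ≈ 2409.5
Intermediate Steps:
O = 77
y = 1/133 (y = 1/(77 + 56) = 1/133 ≈ 0.0075188)
(33 + y)*73 = (33 + 1/133)*73 = (4390/133)*73 = 320470/133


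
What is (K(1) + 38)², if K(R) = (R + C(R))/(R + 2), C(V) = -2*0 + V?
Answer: 13456/9 ≈ 1495.1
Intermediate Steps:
C(V) = V (C(V) = 0 + V = V)
K(R) = 2*R/(2 + R) (K(R) = (R + R)/(R + 2) = (2*R)/(2 + R) = 2*R/(2 + R))
(K(1) + 38)² = (2*1/(2 + 1) + 38)² = (2*1/3 + 38)² = (2*1*(⅓) + 38)² = (⅔ + 38)² = (116/3)² = 13456/9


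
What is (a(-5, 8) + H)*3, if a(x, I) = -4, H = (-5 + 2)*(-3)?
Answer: 15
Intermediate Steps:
H = 9 (H = -3*(-3) = 9)
(a(-5, 8) + H)*3 = (-4 + 9)*3 = 5*3 = 15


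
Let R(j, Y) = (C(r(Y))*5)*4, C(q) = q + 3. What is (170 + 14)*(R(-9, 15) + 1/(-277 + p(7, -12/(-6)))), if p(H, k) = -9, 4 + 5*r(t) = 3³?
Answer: 3999332/143 ≈ 27967.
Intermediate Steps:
r(t) = 23/5 (r(t) = -⅘ + (⅕)*3³ = -⅘ + (⅕)*27 = -⅘ + 27/5 = 23/5)
C(q) = 3 + q
R(j, Y) = 152 (R(j, Y) = ((3 + 23/5)*5)*4 = ((38/5)*5)*4 = 38*4 = 152)
(170 + 14)*(R(-9, 15) + 1/(-277 + p(7, -12/(-6)))) = (170 + 14)*(152 + 1/(-277 - 9)) = 184*(152 + 1/(-286)) = 184*(152 - 1/286) = 184*(43471/286) = 3999332/143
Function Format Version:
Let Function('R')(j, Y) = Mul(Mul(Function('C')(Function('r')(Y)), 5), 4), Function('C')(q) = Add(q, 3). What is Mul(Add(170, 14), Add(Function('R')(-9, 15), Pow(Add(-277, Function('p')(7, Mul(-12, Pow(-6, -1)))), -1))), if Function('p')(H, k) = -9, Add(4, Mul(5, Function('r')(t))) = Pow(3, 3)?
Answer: Rational(3999332, 143) ≈ 27967.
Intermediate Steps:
Function('r')(t) = Rational(23, 5) (Function('r')(t) = Add(Rational(-4, 5), Mul(Rational(1, 5), Pow(3, 3))) = Add(Rational(-4, 5), Mul(Rational(1, 5), 27)) = Add(Rational(-4, 5), Rational(27, 5)) = Rational(23, 5))
Function('C')(q) = Add(3, q)
Function('R')(j, Y) = 152 (Function('R')(j, Y) = Mul(Mul(Add(3, Rational(23, 5)), 5), 4) = Mul(Mul(Rational(38, 5), 5), 4) = Mul(38, 4) = 152)
Mul(Add(170, 14), Add(Function('R')(-9, 15), Pow(Add(-277, Function('p')(7, Mul(-12, Pow(-6, -1)))), -1))) = Mul(Add(170, 14), Add(152, Pow(Add(-277, -9), -1))) = Mul(184, Add(152, Pow(-286, -1))) = Mul(184, Add(152, Rational(-1, 286))) = Mul(184, Rational(43471, 286)) = Rational(3999332, 143)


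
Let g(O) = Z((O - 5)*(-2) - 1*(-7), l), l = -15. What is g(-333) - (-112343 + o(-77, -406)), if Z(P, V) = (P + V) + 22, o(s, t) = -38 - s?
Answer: 112994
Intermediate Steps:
Z(P, V) = 22 + P + V
g(O) = 24 - 2*O (g(O) = 22 + ((O - 5)*(-2) - 1*(-7)) - 15 = 22 + ((-5 + O)*(-2) + 7) - 15 = 22 + ((10 - 2*O) + 7) - 15 = 22 + (17 - 2*O) - 15 = 24 - 2*O)
g(-333) - (-112343 + o(-77, -406)) = (24 - 2*(-333)) - (-112343 + (-38 - 1*(-77))) = (24 + 666) - (-112343 + (-38 + 77)) = 690 - (-112343 + 39) = 690 - 1*(-112304) = 690 + 112304 = 112994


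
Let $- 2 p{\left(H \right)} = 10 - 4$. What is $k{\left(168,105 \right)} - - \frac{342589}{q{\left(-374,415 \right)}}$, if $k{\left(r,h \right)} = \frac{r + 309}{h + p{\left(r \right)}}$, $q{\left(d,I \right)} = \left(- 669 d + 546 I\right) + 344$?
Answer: $\frac{43756643}{8111380} \approx 5.3945$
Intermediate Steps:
$p{\left(H \right)} = -3$ ($p{\left(H \right)} = - \frac{10 - 4}{2} = \left(- \frac{1}{2}\right) 6 = -3$)
$q{\left(d,I \right)} = 344 - 669 d + 546 I$
$k{\left(r,h \right)} = \frac{309 + r}{-3 + h}$ ($k{\left(r,h \right)} = \frac{r + 309}{h - 3} = \frac{309 + r}{-3 + h}$)
$k{\left(168,105 \right)} - - \frac{342589}{q{\left(-374,415 \right)}} = \frac{309 + 168}{-3 + 105} - - \frac{342589}{344 - -250206 + 546 \cdot 415} = \frac{1}{102} \cdot 477 - - \frac{342589}{344 + 250206 + 226590} = \frac{1}{102} \cdot 477 - - \frac{342589}{477140} = \frac{159}{34} - \left(-342589\right) \frac{1}{477140} = \frac{159}{34} - - \frac{342589}{477140} = \frac{159}{34} + \frac{342589}{477140} = \frac{43756643}{8111380}$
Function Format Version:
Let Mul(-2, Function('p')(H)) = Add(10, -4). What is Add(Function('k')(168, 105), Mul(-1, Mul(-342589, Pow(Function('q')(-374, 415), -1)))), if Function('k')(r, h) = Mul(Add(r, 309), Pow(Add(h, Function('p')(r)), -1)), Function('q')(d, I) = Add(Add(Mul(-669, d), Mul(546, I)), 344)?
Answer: Rational(43756643, 8111380) ≈ 5.3945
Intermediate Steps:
Function('p')(H) = -3 (Function('p')(H) = Mul(Rational(-1, 2), Add(10, -4)) = Mul(Rational(-1, 2), 6) = -3)
Function('q')(d, I) = Add(344, Mul(-669, d), Mul(546, I))
Function('k')(r, h) = Mul(Pow(Add(-3, h), -1), Add(309, r)) (Function('k')(r, h) = Mul(Add(r, 309), Pow(Add(h, -3), -1)) = Mul(Add(309, r), Pow(Add(-3, h), -1)) = Mul(Pow(Add(-3, h), -1), Add(309, r)))
Add(Function('k')(168, 105), Mul(-1, Mul(-342589, Pow(Function('q')(-374, 415), -1)))) = Add(Mul(Pow(Add(-3, 105), -1), Add(309, 168)), Mul(-1, Mul(-342589, Pow(Add(344, Mul(-669, -374), Mul(546, 415)), -1)))) = Add(Mul(Pow(102, -1), 477), Mul(-1, Mul(-342589, Pow(Add(344, 250206, 226590), -1)))) = Add(Mul(Rational(1, 102), 477), Mul(-1, Mul(-342589, Pow(477140, -1)))) = Add(Rational(159, 34), Mul(-1, Mul(-342589, Rational(1, 477140)))) = Add(Rational(159, 34), Mul(-1, Rational(-342589, 477140))) = Add(Rational(159, 34), Rational(342589, 477140)) = Rational(43756643, 8111380)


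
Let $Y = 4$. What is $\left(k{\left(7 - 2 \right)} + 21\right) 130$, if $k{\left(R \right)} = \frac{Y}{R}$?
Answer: $2834$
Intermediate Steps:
$k{\left(R \right)} = \frac{4}{R}$
$\left(k{\left(7 - 2 \right)} + 21\right) 130 = \left(\frac{4}{7 - 2} + 21\right) 130 = \left(\frac{4}{5} + 21\right) 130 = \frac{109}{5} \cdot 130 = 2834$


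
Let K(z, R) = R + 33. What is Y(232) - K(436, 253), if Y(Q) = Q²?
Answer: 53538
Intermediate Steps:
K(z, R) = 33 + R
Y(232) - K(436, 253) = 232² - (33 + 253) = 53824 - 1*286 = 53824 - 286 = 53538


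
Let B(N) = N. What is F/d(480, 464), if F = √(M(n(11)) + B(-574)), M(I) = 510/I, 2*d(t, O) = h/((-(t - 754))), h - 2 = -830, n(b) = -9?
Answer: -274*I*√1419/621 ≈ -16.621*I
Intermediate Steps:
h = -828 (h = 2 - 830 = -828)
d(t, O) = -414/(754 - t) (d(t, O) = (-828*(-1/(t - 754)))/2 = (-828*(-1/(-754 + t)))/2 = (-828/(754 - t))/2 = -414/(754 - t))
F = 2*I*√1419/3 (F = √(510/(-9) - 574) = √(510*(-⅑) - 574) = √(-170/3 - 574) = √(-1892/3) = 2*I*√1419/3 ≈ 25.113*I)
F/d(480, 464) = (2*I*√1419/3)/((414/(-754 + 480))) = (2*I*√1419/3)/((414/(-274))) = (2*I*√1419/3)/((414*(-1/274))) = (2*I*√1419/3)/(-207/137) = (2*I*√1419/3)*(-137/207) = -274*I*√1419/621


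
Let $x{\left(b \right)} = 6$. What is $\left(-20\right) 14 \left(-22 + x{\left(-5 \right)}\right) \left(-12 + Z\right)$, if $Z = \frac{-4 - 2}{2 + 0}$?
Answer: $-67200$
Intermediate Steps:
$Z = -3$ ($Z = - \frac{6}{2} = \left(-6\right) \frac{1}{2} = -3$)
$\left(-20\right) 14 \left(-22 + x{\left(-5 \right)}\right) \left(-12 + Z\right) = \left(-20\right) 14 \left(-22 + 6\right) \left(-12 - 3\right) = - 280 \left(\left(-16\right) \left(-15\right)\right) = \left(-280\right) 240 = -67200$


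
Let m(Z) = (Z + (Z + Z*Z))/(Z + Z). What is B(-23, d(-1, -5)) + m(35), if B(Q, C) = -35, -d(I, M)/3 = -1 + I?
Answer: -33/2 ≈ -16.500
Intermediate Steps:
d(I, M) = 3 - 3*I (d(I, M) = -3*(-1 + I) = 3 - 3*I)
m(Z) = (Z² + 2*Z)/(2*Z) (m(Z) = (Z + (Z + Z²))/((2*Z)) = (Z² + 2*Z)*(1/(2*Z)) = (Z² + 2*Z)/(2*Z))
B(-23, d(-1, -5)) + m(35) = -35 + (1 + (½)*35) = -35 + (1 + 35/2) = -35 + 37/2 = -33/2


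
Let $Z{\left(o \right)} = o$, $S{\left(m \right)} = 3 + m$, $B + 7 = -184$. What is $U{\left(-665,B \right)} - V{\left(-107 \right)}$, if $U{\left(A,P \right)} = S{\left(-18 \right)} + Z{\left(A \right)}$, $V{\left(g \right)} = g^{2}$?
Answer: $-12129$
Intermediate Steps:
$B = -191$ ($B = -7 - 184 = -191$)
$U{\left(A,P \right)} = -15 + A$ ($U{\left(A,P \right)} = \left(3 - 18\right) + A = -15 + A$)
$U{\left(-665,B \right)} - V{\left(-107 \right)} = \left(-15 - 665\right) - \left(-107\right)^{2} = -680 - 11449 = -12129$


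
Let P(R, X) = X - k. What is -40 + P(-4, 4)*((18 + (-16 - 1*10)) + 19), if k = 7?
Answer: -73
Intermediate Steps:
P(R, X) = -7 + X (P(R, X) = X - 1*7 = X - 7 = -7 + X)
-40 + P(-4, 4)*((18 + (-16 - 1*10)) + 19) = -40 + (-7 + 4)*((18 + (-16 - 1*10)) + 19) = -40 - 3*((18 + (-16 - 10)) + 19) = -40 - 3*((18 - 26) + 19) = -40 - 3*(-8 + 19) = -40 - 3*11 = -40 - 33 = -73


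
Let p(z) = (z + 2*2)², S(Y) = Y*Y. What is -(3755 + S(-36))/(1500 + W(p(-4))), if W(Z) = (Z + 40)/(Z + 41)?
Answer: -207091/61540 ≈ -3.3651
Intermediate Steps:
S(Y) = Y²
p(z) = (4 + z)² (p(z) = (z + 4)² = (4 + z)²)
W(Z) = (40 + Z)/(41 + Z)
-(3755 + S(-36))/(1500 + W(p(-4))) = -(3755 + (-36)²)/(1500 + (40 + (4 - 4)²)/(41 + (4 - 4)²)) = -(3755 + 1296)/(1500 + (40 + 0²)/(41 + 0²)) = -5051/(1500 + (40 + 0)/(41 + 0)) = -5051/(1500 + 40/41) = -5051/61540/41 = -5051*41/61540 = -1*207091/61540 = -207091/61540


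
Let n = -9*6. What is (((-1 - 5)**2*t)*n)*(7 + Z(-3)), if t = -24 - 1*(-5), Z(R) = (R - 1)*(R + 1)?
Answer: 554040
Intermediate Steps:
n = -54
Z(R) = (1 + R)*(-1 + R) (Z(R) = (-1 + R)*(1 + R) = (1 + R)*(-1 + R))
t = -19 (t = -24 + 5 = -19)
(((-1 - 5)**2*t)*n)*(7 + Z(-3)) = (((-1 - 5)**2*(-19))*(-54))*(7 + (-1 + (-3)**2)) = (((-6)**2*(-19))*(-54))*(7 + (-1 + 9)) = ((36*(-19))*(-54))*(7 + 8) = -684*(-54)*15 = 36936*15 = 554040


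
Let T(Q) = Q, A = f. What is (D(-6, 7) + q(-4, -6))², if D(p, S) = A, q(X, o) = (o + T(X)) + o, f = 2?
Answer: 196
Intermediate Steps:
A = 2
q(X, o) = X + 2*o (q(X, o) = (o + X) + o = (X + o) + o = X + 2*o)
D(p, S) = 2
(D(-6, 7) + q(-4, -6))² = (2 + (-4 + 2*(-6)))² = (2 + (-4 - 12))² = (2 - 16)² = (-14)² = 196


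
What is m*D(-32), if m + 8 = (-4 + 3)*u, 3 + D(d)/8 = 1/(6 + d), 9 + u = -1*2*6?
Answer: -316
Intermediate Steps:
u = -21 (u = -9 - 1*2*6 = -9 - 2*6 = -9 - 12 = -21)
D(d) = -24 + 8/(6 + d)
m = 13 (m = -8 + (-4 + 3)*(-21) = -8 - 1*(-21) = -8 + 21 = 13)
m*D(-32) = 13*(8*(-17 - 3*(-32))/(6 - 32)) = 13*(8*(-17 + 96)/(-26)) = 13*(8*(-1/26)*79) = 13*(-316/13) = -316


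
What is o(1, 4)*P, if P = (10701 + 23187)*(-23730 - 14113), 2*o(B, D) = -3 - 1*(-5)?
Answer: -1282423584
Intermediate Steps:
o(B, D) = 1 (o(B, D) = (-3 - 1*(-5))/2 = (-3 + 5)/2 = (½)*2 = 1)
P = -1282423584 (P = 33888*(-37843) = -1282423584)
o(1, 4)*P = 1*(-1282423584) = -1282423584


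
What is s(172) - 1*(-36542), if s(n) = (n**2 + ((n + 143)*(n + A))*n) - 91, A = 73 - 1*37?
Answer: 11335475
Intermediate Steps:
A = 36 (A = 73 - 37 = 36)
s(n) = -91 + n**2 + n*(36 + n)*(143 + n) (s(n) = (n**2 + ((n + 143)*(n + 36))*n) - 91 = (n**2 + ((143 + n)*(36 + n))*n) - 91 = (n**2 + ((36 + n)*(143 + n))*n) - 91 = (n**2 + n*(36 + n)*(143 + n)) - 91 = -91 + n**2 + n*(36 + n)*(143 + n))
s(172) - 1*(-36542) = (-91 + 172**3 + 180*172**2 + 5148*172) - 1*(-36542) = (-91 + 5088448 + 180*29584 + 885456) + 36542 = (-91 + 5088448 + 5325120 + 885456) + 36542 = 11298933 + 36542 = 11335475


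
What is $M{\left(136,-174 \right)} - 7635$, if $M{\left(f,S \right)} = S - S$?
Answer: $-7635$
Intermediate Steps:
$M{\left(f,S \right)} = 0$
$M{\left(136,-174 \right)} - 7635 = 0 - 7635 = -7635$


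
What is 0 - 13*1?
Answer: -13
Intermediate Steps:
0 - 13*1 = 0 - 13 = -13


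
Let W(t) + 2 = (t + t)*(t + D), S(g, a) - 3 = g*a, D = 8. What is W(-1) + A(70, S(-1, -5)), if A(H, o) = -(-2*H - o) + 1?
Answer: 133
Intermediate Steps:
S(g, a) = 3 + a*g (S(g, a) = 3 + g*a = 3 + a*g)
W(t) = -2 + 2*t*(8 + t) (W(t) = -2 + (t + t)*(t + 8) = -2 + (2*t)*(8 + t) = -2 + 2*t*(8 + t))
A(H, o) = 1 + o + 2*H (A(H, o) = -(-o - 2*H) + 1 = (o + 2*H) + 1 = 1 + o + 2*H)
W(-1) + A(70, S(-1, -5)) = (-2 + 2*(-1)² + 16*(-1)) + (1 + (3 - 5*(-1)) + 2*70) = (-2 + 2*1 - 16) + (1 + (3 + 5) + 140) = (-2 + 2 - 16) + (1 + 8 + 140) = -16 + 149 = 133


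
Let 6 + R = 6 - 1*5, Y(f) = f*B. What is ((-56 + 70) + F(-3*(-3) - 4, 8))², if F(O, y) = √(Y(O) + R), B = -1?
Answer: (14 + I*√10)² ≈ 186.0 + 88.544*I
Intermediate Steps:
Y(f) = -f (Y(f) = f*(-1) = -f)
R = -5 (R = -6 + (6 - 1*5) = -6 + (6 - 5) = -6 + 1 = -5)
F(O, y) = √(-5 - O) (F(O, y) = √(-O - 5) = √(-5 - O))
((-56 + 70) + F(-3*(-3) - 4, 8))² = ((-56 + 70) + √(-5 - (-3*(-3) - 4)))² = (14 + √(-5 - (9 - 4)))² = (14 + √(-5 - 1*5))² = (14 + √(-5 - 5))² = (14 + √(-10))² = (14 + I*√10)²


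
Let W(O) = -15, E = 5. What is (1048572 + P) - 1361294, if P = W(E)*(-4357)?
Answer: -247367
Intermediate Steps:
P = 65355 (P = -15*(-4357) = 65355)
(1048572 + P) - 1361294 = (1048572 + 65355) - 1361294 = 1113927 - 1361294 = -247367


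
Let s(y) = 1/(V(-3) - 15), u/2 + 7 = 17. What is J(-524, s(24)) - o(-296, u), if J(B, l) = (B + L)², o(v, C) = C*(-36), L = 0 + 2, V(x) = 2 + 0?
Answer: 273204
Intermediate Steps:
V(x) = 2
u = 20 (u = -14 + 2*17 = -14 + 34 = 20)
L = 2
o(v, C) = -36*C
s(y) = -1/13 (s(y) = 1/(2 - 15) = 1/(-13) = -1/13)
J(B, l) = (2 + B)² (J(B, l) = (B + 2)² = (2 + B)²)
J(-524, s(24)) - o(-296, u) = (2 - 524)² - (-36)*20 = (-522)² - 1*(-720) = 272484 + 720 = 273204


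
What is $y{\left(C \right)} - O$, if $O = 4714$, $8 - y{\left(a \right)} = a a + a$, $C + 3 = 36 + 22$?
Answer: $-7786$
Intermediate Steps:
$C = 55$ ($C = -3 + \left(36 + 22\right) = -3 + 58 = 55$)
$y{\left(a \right)} = 8 - a - a^{2}$ ($y{\left(a \right)} = 8 - \left(a a + a\right) = 8 - \left(a^{2} + a\right) = 8 - \left(a + a^{2}\right) = 8 - a - a^{2}$)
$y{\left(C \right)} - O = \left(8 - 55 - 55^{2}\right) - 4714 = \left(8 - 55 - 3025\right) - 4714 = -3072 - 4714 = -7786$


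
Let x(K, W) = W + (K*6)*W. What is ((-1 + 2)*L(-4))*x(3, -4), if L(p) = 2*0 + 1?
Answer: -76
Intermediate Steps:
L(p) = 1 (L(p) = 0 + 1 = 1)
x(K, W) = W + 6*K*W (x(K, W) = W + (6*K)*W = W + 6*K*W)
((-1 + 2)*L(-4))*x(3, -4) = ((-1 + 2)*1)*(-4*(1 + 6*3)) = (1*1)*(-4*(1 + 18)) = 1*(-4*19) = 1*(-76) = -76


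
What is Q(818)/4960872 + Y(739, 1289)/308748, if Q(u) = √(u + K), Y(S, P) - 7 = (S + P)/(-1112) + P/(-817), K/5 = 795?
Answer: 817321/70124698248 + √4793/4960872 ≈ 2.5611e-5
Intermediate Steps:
K = 3975 (K = 5*795 = 3975)
Y(S, P) = 7 - 1929*P/908504 - S/1112 (Y(S, P) = 7 + ((S + P)/(-1112) + P/(-817)) = 7 + ((P + S)*(-1/1112) + P*(-1/817)) = 7 + ((-P/1112 - S/1112) - P/817) = 7 + (-1929*P/908504 - S/1112) = 7 - 1929*P/908504 - S/1112)
Q(u) = √(3975 + u) (Q(u) = √(u + 3975) = √(3975 + u))
Q(818)/4960872 + Y(739, 1289)/308748 = √(3975 + 818)/4960872 + (7 - 1929/908504*1289 - 1/1112*739)/308748 = √4793*(1/4960872) + (7 - 2486481/908504 - 739/1112)*(1/308748) = √4793/4960872 + (817321/227126)*(1/308748) = √4793/4960872 + 817321/70124698248 = 817321/70124698248 + √4793/4960872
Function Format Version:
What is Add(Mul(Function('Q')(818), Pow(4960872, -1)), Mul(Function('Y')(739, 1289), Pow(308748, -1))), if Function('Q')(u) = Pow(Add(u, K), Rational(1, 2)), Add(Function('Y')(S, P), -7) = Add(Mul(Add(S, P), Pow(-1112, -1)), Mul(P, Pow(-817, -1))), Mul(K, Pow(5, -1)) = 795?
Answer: Add(Rational(817321, 70124698248), Mul(Rational(1, 4960872), Pow(4793, Rational(1, 2)))) ≈ 2.5611e-5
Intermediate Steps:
K = 3975 (K = Mul(5, 795) = 3975)
Function('Y')(S, P) = Add(7, Mul(Rational(-1929, 908504), P), Mul(Rational(-1, 1112), S)) (Function('Y')(S, P) = Add(7, Add(Mul(Add(S, P), Pow(-1112, -1)), Mul(P, Pow(-817, -1)))) = Add(7, Add(Mul(Add(P, S), Rational(-1, 1112)), Mul(P, Rational(-1, 817)))) = Add(7, Add(Add(Mul(Rational(-1, 1112), P), Mul(Rational(-1, 1112), S)), Mul(Rational(-1, 817), P))) = Add(7, Add(Mul(Rational(-1929, 908504), P), Mul(Rational(-1, 1112), S))) = Add(7, Mul(Rational(-1929, 908504), P), Mul(Rational(-1, 1112), S)))
Function('Q')(u) = Pow(Add(3975, u), Rational(1, 2)) (Function('Q')(u) = Pow(Add(u, 3975), Rational(1, 2)) = Pow(Add(3975, u), Rational(1, 2)))
Add(Mul(Function('Q')(818), Pow(4960872, -1)), Mul(Function('Y')(739, 1289), Pow(308748, -1))) = Add(Mul(Pow(Add(3975, 818), Rational(1, 2)), Pow(4960872, -1)), Mul(Add(7, Mul(Rational(-1929, 908504), 1289), Mul(Rational(-1, 1112), 739)), Pow(308748, -1))) = Add(Mul(Pow(4793, Rational(1, 2)), Rational(1, 4960872)), Mul(Add(7, Rational(-2486481, 908504), Rational(-739, 1112)), Rational(1, 308748))) = Add(Mul(Rational(1, 4960872), Pow(4793, Rational(1, 2))), Mul(Rational(817321, 227126), Rational(1, 308748))) = Add(Mul(Rational(1, 4960872), Pow(4793, Rational(1, 2))), Rational(817321, 70124698248)) = Add(Rational(817321, 70124698248), Mul(Rational(1, 4960872), Pow(4793, Rational(1, 2))))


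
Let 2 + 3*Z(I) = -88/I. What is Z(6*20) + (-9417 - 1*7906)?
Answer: -779576/45 ≈ -17324.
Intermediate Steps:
Z(I) = -2/3 - 88/(3*I) (Z(I) = -2/3 + (-88/I)/3 = -2/3 - 88/(3*I))
Z(6*20) + (-9417 - 1*7906) = 2*(-44 - 6*20)/(3*((6*20))) + (-9417 - 1*7906) = (2/3)*(-44 - 1*120)/120 + (-9417 - 7906) = (2/3)*(1/120)*(-44 - 120) - 17323 = (2/3)*(1/120)*(-164) - 17323 = -41/45 - 17323 = -779576/45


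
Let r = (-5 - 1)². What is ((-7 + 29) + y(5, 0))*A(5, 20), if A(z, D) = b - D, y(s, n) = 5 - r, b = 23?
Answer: -27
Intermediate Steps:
r = 36 (r = (-6)² = 36)
y(s, n) = -31 (y(s, n) = 5 - 1*36 = 5 - 36 = -31)
A(z, D) = 23 - D
((-7 + 29) + y(5, 0))*A(5, 20) = ((-7 + 29) - 31)*(23 - 1*20) = (22 - 31)*(23 - 20) = -9*3 = -27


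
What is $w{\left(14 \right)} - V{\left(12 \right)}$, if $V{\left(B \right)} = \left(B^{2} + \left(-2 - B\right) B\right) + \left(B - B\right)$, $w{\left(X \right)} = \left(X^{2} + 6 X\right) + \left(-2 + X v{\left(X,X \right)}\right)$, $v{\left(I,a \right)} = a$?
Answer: $498$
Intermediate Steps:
$w{\left(X \right)} = -2 + 2 X^{2} + 6 X$ ($w{\left(X \right)} = \left(X^{2} + 6 X\right) + \left(-2 + X X\right) = \left(X^{2} + 6 X\right) + \left(-2 + X^{2}\right) = -2 + 2 X^{2} + 6 X$)
$V{\left(B \right)} = B^{2} + B \left(-2 - B\right)$ ($V{\left(B \right)} = \left(B^{2} + B \left(-2 - B\right)\right) + 0 = B^{2} + B \left(-2 - B\right)$)
$w{\left(14 \right)} - V{\left(12 \right)} = \left(-2 + 2 \cdot 14^{2} + 6 \cdot 14\right) - \left(-2\right) 12 = \left(-2 + 2 \cdot 196 + 84\right) - -24 = \left(-2 + 392 + 84\right) + 24 = 474 + 24 = 498$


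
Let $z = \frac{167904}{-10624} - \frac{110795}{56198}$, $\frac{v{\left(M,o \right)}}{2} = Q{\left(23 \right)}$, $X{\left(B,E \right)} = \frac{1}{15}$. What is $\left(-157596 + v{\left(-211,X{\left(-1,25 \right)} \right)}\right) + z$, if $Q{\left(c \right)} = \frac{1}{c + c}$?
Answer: $- \frac{33818227172405}{214563964} \approx -1.5761 \cdot 10^{5}$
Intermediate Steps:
$X{\left(B,E \right)} = \frac{1}{15}$
$Q{\left(c \right)} = \frac{1}{2 c}$
$v{\left(M,o \right)} = \frac{1}{23}$ ($v{\left(M,o \right)} = 2 \frac{1}{2 \cdot 23} = 2 \cdot \frac{1}{2} \cdot \frac{1}{23} = 2 \cdot \frac{1}{46} = \frac{1}{23}$)
$z = - \frac{165827423}{9328868}$ ($z = 167904 \left(- \frac{1}{10624}\right) - \frac{110795}{56198} = - \frac{5247}{332} - \frac{110795}{56198} = - \frac{165827423}{9328868} \approx -17.776$)
$\left(-157596 + v{\left(-211,X{\left(-1,25 \right)} \right)}\right) + z = \left(-157596 + \frac{1}{23}\right) - \frac{165827423}{9328868} = - \frac{3624707}{23} - \frac{165827423}{9328868} = - \frac{33818227172405}{214563964}$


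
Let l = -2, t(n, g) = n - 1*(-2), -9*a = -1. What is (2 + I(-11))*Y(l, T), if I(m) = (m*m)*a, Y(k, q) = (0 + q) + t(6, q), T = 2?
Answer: 1390/9 ≈ 154.44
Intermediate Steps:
a = 1/9 (a = -1/9*(-1) = 1/9 ≈ 0.11111)
t(n, g) = 2 + n (t(n, g) = n + 2 = 2 + n)
Y(k, q) = 8 + q (Y(k, q) = (0 + q) + (2 + 6) = q + 8 = 8 + q)
I(m) = m**2/9 (I(m) = (m*m)*(1/9) = m**2*(1/9) = m**2/9)
(2 + I(-11))*Y(l, T) = (2 + (1/9)*(-11)**2)*(8 + 2) = (2 + (1/9)*121)*10 = (2 + 121/9)*10 = (139/9)*10 = 1390/9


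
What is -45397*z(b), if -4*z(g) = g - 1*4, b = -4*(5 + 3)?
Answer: -408573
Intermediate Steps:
b = -32 (b = -4*8 = -32)
z(g) = 1 - g/4 (z(g) = -(g - 1*4)/4 = -(g - 4)/4 = -(-4 + g)/4 = 1 - g/4)
-45397*z(b) = -45397*(1 - ¼*(-32)) = -45397*(1 + 8) = -45397*9 = -408573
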